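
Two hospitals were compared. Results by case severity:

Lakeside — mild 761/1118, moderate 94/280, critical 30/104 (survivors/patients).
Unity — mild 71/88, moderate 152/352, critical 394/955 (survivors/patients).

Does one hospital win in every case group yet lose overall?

Mild: Lakeside 761/1118 = 68.1%, Unity 71/88 = 80.7% → Unity
Moderate: Lakeside 94/280 = 33.6%, Unity 152/352 = 43.2% → Unity
Critical: Lakeside 30/104 = 28.8%, Unity 394/955 = 41.3% → Unity
Overall: Lakeside 885/1502 = 58.9%, Unity 617/1395 = 44.2% → Lakeside
Unity wins each case group but Lakeside wins overall — the comparison reverses. Unity's patients skew toward critical, which has a lower base rate.

Yes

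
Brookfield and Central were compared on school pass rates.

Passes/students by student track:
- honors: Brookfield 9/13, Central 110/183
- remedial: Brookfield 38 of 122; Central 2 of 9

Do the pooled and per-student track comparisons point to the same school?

Honors: Brookfield 9/13 = 69.2%, Central 110/183 = 60.1% → Brookfield
Remedial: Brookfield 38/122 = 31.1%, Central 2/9 = 22.2% → Brookfield
Overall: Brookfield 47/135 = 34.8%, Central 112/192 = 58.3% → Central
Brookfield wins each student group but Central wins overall — the comparison reverses. Brookfield's students skew toward remedial, which has a lower base rate.

No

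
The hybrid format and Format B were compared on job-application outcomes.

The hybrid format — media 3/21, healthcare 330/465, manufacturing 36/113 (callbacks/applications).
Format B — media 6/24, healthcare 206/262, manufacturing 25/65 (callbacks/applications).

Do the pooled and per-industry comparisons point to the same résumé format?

Yes

Media: the hybrid format 3/21 = 14.3%, Format B 6/24 = 25.0% → Format B
Healthcare: the hybrid format 330/465 = 71.0%, Format B 206/262 = 78.6% → Format B
Manufacturing: the hybrid format 36/113 = 31.9%, Format B 25/65 = 38.5% → Format B
Overall: the hybrid format 369/599 = 61.6%, Format B 237/351 = 67.5% → Format B
Format B wins overall and in every industry group — no reversal.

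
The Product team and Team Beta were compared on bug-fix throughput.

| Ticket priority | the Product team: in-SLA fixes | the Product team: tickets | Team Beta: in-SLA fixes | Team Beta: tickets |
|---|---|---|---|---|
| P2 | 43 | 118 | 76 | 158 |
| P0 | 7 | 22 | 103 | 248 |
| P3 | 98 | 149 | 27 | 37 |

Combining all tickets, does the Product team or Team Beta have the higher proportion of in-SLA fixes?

P2: the Product team 43/118 = 36.4%, Team Beta 76/158 = 48.1% → Team Beta
P0: the Product team 7/22 = 31.8%, Team Beta 103/248 = 41.5% → Team Beta
P3: the Product team 98/149 = 65.8%, Team Beta 27/37 = 73.0% → Team Beta
Overall: the Product team 148/289 = 51.2%, Team Beta 206/443 = 46.5% → the Product team
(Team Beta wins every ticket group but the Product team wins overall — Team Beta's tickets skew toward the low-rate P0 group.)

the Product team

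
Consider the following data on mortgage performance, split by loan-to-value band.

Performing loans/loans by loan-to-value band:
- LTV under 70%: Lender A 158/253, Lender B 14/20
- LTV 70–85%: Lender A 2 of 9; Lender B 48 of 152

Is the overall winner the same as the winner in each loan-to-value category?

LTV under 70%: Lender A 158/253 = 62.5%, Lender B 14/20 = 70.0% → Lender B
LTV 70–85%: Lender A 2/9 = 22.2%, Lender B 48/152 = 31.6% → Lender B
Overall: Lender A 160/262 = 61.1%, Lender B 62/172 = 36.0% → Lender A
Lender B wins each loan-to-value group but Lender A wins overall — the comparison reverses. Lender B's loans skew toward LTV 70–85%, which has a lower base rate.

No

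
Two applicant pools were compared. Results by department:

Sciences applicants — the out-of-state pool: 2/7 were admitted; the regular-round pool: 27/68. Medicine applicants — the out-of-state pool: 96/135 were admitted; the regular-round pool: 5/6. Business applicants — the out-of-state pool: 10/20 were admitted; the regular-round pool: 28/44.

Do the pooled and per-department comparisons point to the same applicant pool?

No

Sciences: the out-of-state pool 2/7 = 28.6%, the regular-round pool 27/68 = 39.7% → the regular-round pool
Medicine: the out-of-state pool 96/135 = 71.1%, the regular-round pool 5/6 = 83.3% → the regular-round pool
Business: the out-of-state pool 10/20 = 50.0%, the regular-round pool 28/44 = 63.6% → the regular-round pool
Overall: the out-of-state pool 108/162 = 66.7%, the regular-round pool 60/118 = 50.8% → the out-of-state pool
The regular-round pool wins each department group but the out-of-state pool wins overall — the comparison reverses. The regular-round pool's applicants skew toward Sciences, which has a lower base rate.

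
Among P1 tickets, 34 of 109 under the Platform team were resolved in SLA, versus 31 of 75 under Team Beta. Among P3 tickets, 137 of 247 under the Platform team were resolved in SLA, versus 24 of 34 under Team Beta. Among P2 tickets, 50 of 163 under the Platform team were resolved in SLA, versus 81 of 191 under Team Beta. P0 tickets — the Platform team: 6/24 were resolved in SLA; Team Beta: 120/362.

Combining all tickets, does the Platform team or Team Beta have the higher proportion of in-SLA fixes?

the Platform team

P1: the Platform team 34/109 = 31.2%, Team Beta 31/75 = 41.3% → Team Beta
P3: the Platform team 137/247 = 55.5%, Team Beta 24/34 = 70.6% → Team Beta
P2: the Platform team 50/163 = 30.7%, Team Beta 81/191 = 42.4% → Team Beta
P0: the Platform team 6/24 = 25.0%, Team Beta 120/362 = 33.1% → Team Beta
Overall: the Platform team 227/543 = 41.8%, Team Beta 256/662 = 38.7% → the Platform team
(Team Beta wins every ticket group but the Platform team wins overall — Team Beta's tickets skew toward the low-rate P0 group.)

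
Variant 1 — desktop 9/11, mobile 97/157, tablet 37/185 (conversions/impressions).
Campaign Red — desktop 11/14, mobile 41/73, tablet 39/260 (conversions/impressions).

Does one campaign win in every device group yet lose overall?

Desktop: Variant 1 9/11 = 81.8%, Campaign Red 11/14 = 78.6% → Variant 1
Mobile: Variant 1 97/157 = 61.8%, Campaign Red 41/73 = 56.2% → Variant 1
Tablet: Variant 1 37/185 = 20.0%, Campaign Red 39/260 = 15.0% → Variant 1
Overall: Variant 1 143/353 = 40.5%, Campaign Red 91/347 = 26.2% → Variant 1
Variant 1 wins overall and in every device group — no reversal.

No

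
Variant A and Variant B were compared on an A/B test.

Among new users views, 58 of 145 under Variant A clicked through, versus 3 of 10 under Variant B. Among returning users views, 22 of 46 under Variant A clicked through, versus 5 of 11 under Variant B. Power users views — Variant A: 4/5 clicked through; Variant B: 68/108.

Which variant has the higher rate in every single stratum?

Variant A

New users: Variant A 58/145 = 40.0%, Variant B 3/10 = 30.0% → Variant A
Returning users: Variant A 22/46 = 47.8%, Variant B 5/11 = 45.5% → Variant A
Power users: Variant A 4/5 = 80.0%, Variant B 68/108 = 63.0% → Variant A
Variant A has the higher rate in all 3 groups.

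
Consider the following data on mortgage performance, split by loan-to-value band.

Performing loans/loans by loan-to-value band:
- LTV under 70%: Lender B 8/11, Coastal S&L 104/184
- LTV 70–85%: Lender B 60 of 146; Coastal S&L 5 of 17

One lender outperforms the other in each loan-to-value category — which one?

Lender B

LTV under 70%: Lender B 8/11 = 72.7%, Coastal S&L 104/184 = 56.5% → Lender B
LTV 70–85%: Lender B 60/146 = 41.1%, Coastal S&L 5/17 = 29.4% → Lender B
Lender B has the higher rate in both groups.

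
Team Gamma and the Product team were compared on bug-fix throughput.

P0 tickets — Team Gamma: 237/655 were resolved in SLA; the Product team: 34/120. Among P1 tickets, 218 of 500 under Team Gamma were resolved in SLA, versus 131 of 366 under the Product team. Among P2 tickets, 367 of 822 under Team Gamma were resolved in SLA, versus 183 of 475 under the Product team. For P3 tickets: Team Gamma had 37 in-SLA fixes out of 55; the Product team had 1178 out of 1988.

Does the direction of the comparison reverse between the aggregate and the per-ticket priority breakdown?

P0: Team Gamma 237/655 = 36.2%, the Product team 34/120 = 28.3% → Team Gamma
P1: Team Gamma 218/500 = 43.6%, the Product team 131/366 = 35.8% → Team Gamma
P2: Team Gamma 367/822 = 44.6%, the Product team 183/475 = 38.5% → Team Gamma
P3: Team Gamma 37/55 = 67.3%, the Product team 1178/1988 = 59.3% → Team Gamma
Overall: Team Gamma 859/2032 = 42.3%, the Product team 1526/2949 = 51.7% → the Product team
Team Gamma wins each ticket group but the Product team wins overall — the comparison reverses. Team Gamma's tickets skew toward P0, which has a lower base rate.

Yes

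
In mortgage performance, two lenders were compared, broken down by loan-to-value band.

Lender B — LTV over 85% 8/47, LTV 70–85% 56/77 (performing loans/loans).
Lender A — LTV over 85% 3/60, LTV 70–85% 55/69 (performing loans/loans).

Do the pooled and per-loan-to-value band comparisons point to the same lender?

LTV over 85%: Lender B 8/47 = 17.0%, Lender A 3/60 = 5.0% → Lender B
LTV 70–85%: Lender B 56/77 = 72.7%, Lender A 55/69 = 79.7% → Lender A
Overall: Lender B 64/124 = 51.6%, Lender A 58/129 = 45.0% → Lender B
Neither sweeps: Lender B wins 1 of 2 groups, Lender A wins 1. Lender B wins overall but not every group — no Simpson reversal.

No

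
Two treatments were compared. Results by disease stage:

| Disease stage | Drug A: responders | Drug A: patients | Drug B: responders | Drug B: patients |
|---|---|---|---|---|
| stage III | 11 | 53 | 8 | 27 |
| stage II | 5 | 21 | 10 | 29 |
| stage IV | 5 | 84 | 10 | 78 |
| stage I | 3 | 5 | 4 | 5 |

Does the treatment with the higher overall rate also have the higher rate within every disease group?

Yes

Stage III: Drug A 11/53 = 20.8%, Drug B 8/27 = 29.6% → Drug B
Stage II: Drug A 5/21 = 23.8%, Drug B 10/29 = 34.5% → Drug B
Stage IV: Drug A 5/84 = 6.0%, Drug B 10/78 = 12.8% → Drug B
Stage I: Drug A 3/5 = 60.0%, Drug B 4/5 = 80.0% → Drug B
Overall: Drug A 24/163 = 14.7%, Drug B 32/139 = 23.0% → Drug B
Drug B wins overall and in every disease group — no reversal.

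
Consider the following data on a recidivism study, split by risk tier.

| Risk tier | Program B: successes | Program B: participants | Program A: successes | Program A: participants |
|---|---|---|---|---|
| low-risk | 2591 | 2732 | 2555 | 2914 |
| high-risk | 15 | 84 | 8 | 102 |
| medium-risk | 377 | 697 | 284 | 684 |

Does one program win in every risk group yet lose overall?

Low-risk: Program B 2591/2732 = 94.8%, Program A 2555/2914 = 87.7% → Program B
High-risk: Program B 15/84 = 17.9%, Program A 8/102 = 7.8% → Program B
Medium-risk: Program B 377/697 = 54.1%, Program A 284/684 = 41.5% → Program B
Overall: Program B 2983/3513 = 84.9%, Program A 2847/3700 = 76.9% → Program B
Program B wins overall and in every risk group — no reversal.

No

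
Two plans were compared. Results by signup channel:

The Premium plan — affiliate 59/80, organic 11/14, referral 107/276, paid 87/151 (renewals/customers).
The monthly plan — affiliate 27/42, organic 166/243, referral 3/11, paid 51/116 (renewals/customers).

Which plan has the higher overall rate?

the monthly plan

Affiliate: the Premium plan 59/80 = 73.8%, the monthly plan 27/42 = 64.3% → the Premium plan
Organic: the Premium plan 11/14 = 78.6%, the monthly plan 166/243 = 68.3% → the Premium plan
Referral: the Premium plan 107/276 = 38.8%, the monthly plan 3/11 = 27.3% → the Premium plan
Paid: the Premium plan 87/151 = 57.6%, the monthly plan 51/116 = 44.0% → the Premium plan
Overall: the Premium plan 264/521 = 50.7%, the monthly plan 247/412 = 60.0% → the monthly plan
(The Premium plan wins every signup group but the monthly plan wins overall — the Premium plan's customers skew toward the low-rate referral group.)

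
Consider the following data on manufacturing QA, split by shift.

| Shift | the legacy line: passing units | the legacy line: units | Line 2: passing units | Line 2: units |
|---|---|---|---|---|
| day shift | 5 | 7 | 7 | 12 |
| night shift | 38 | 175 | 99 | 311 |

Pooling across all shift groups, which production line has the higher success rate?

Day shift: the legacy line 5/7 = 71.4%, Line 2 7/12 = 58.3% → the legacy line
Night shift: the legacy line 38/175 = 21.7%, Line 2 99/311 = 31.8% → Line 2
Overall: the legacy line 43/182 = 23.6%, Line 2 106/323 = 32.8% → Line 2
(Neither sweeps every shift group, but Line 2 has the higher pooled rate.)

Line 2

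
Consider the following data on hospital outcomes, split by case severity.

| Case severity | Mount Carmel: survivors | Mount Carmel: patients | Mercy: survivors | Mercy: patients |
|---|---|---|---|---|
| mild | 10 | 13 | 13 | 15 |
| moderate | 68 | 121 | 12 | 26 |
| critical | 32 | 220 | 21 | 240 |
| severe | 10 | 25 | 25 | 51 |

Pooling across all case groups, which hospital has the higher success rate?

Mount Carmel

Mild: Mount Carmel 10/13 = 76.9%, Mercy 13/15 = 86.7% → Mercy
Moderate: Mount Carmel 68/121 = 56.2%, Mercy 12/26 = 46.2% → Mount Carmel
Critical: Mount Carmel 32/220 = 14.5%, Mercy 21/240 = 8.8% → Mount Carmel
Severe: Mount Carmel 10/25 = 40.0%, Mercy 25/51 = 49.0% → Mercy
Overall: Mount Carmel 120/379 = 31.7%, Mercy 71/332 = 21.4% → Mount Carmel
(Neither sweeps every case group, but Mount Carmel has the higher pooled rate.)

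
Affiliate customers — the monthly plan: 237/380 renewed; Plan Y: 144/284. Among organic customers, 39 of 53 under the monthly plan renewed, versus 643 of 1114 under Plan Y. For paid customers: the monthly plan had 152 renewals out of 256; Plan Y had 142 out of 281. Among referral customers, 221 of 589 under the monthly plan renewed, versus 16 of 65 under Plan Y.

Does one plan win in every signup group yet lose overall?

Yes

Affiliate: the monthly plan 237/380 = 62.4%, Plan Y 144/284 = 50.7% → the monthly plan
Organic: the monthly plan 39/53 = 73.6%, Plan Y 643/1114 = 57.7% → the monthly plan
Paid: the monthly plan 152/256 = 59.4%, Plan Y 142/281 = 50.5% → the monthly plan
Referral: the monthly plan 221/589 = 37.5%, Plan Y 16/65 = 24.6% → the monthly plan
Overall: the monthly plan 649/1278 = 50.8%, Plan Y 945/1744 = 54.2% → Plan Y
The monthly plan wins each signup group but Plan Y wins overall — the comparison reverses. The monthly plan's customers skew toward referral, which has a lower base rate.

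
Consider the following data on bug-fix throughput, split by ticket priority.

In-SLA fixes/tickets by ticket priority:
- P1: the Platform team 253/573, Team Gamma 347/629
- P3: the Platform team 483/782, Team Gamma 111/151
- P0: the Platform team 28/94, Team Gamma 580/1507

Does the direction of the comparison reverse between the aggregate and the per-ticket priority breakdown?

P1: the Platform team 253/573 = 44.2%, Team Gamma 347/629 = 55.2% → Team Gamma
P3: the Platform team 483/782 = 61.8%, Team Gamma 111/151 = 73.5% → Team Gamma
P0: the Platform team 28/94 = 29.8%, Team Gamma 580/1507 = 38.5% → Team Gamma
Overall: the Platform team 764/1449 = 52.7%, Team Gamma 1038/2287 = 45.4% → the Platform team
Team Gamma wins each ticket group but the Platform team wins overall — the comparison reverses. Team Gamma's tickets skew toward P0, which has a lower base rate.

Yes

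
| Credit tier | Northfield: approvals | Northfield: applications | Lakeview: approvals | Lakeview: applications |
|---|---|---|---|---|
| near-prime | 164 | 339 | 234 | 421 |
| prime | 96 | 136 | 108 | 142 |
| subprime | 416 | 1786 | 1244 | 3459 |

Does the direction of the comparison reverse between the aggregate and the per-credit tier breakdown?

No

Near-prime: Northfield 164/339 = 48.4%, Lakeview 234/421 = 55.6% → Lakeview
Prime: Northfield 96/136 = 70.6%, Lakeview 108/142 = 76.1% → Lakeview
Subprime: Northfield 416/1786 = 23.3%, Lakeview 1244/3459 = 36.0% → Lakeview
Overall: Northfield 676/2261 = 29.9%, Lakeview 1586/4022 = 39.4% → Lakeview
Lakeview wins overall and in every credit group — no reversal.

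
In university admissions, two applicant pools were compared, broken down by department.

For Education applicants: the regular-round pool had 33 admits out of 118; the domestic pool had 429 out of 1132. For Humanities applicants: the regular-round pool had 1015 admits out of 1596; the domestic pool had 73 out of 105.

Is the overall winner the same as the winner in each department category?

Education: the regular-round pool 33/118 = 28.0%, the domestic pool 429/1132 = 37.9% → the domestic pool
Humanities: the regular-round pool 1015/1596 = 63.6%, the domestic pool 73/105 = 69.5% → the domestic pool
Overall: the regular-round pool 1048/1714 = 61.1%, the domestic pool 502/1237 = 40.6% → the regular-round pool
The domestic pool wins each department group but the regular-round pool wins overall — the comparison reverses. The domestic pool's applicants skew toward Education, which has a lower base rate.

No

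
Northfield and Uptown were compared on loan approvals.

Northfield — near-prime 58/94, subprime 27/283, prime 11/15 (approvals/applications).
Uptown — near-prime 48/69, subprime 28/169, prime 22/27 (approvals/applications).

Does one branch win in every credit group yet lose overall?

Near-prime: Northfield 58/94 = 61.7%, Uptown 48/69 = 69.6% → Uptown
Subprime: Northfield 27/283 = 9.5%, Uptown 28/169 = 16.6% → Uptown
Prime: Northfield 11/15 = 73.3%, Uptown 22/27 = 81.5% → Uptown
Overall: Northfield 96/392 = 24.5%, Uptown 98/265 = 37.0% → Uptown
Uptown wins overall and in every credit group — no reversal.

No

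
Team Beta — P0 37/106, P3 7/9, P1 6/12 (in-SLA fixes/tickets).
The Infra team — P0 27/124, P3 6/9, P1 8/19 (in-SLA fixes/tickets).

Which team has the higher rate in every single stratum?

P0: Team Beta 37/106 = 34.9%, the Infra team 27/124 = 21.8% → Team Beta
P3: Team Beta 7/9 = 77.8%, the Infra team 6/9 = 66.7% → Team Beta
P1: Team Beta 6/12 = 50.0%, the Infra team 8/19 = 42.1% → Team Beta
Team Beta has the higher rate in all 3 groups.

Team Beta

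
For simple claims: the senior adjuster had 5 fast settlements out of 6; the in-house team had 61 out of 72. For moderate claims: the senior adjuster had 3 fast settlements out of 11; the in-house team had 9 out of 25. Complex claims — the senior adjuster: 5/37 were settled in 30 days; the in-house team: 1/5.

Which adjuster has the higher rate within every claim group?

Simple: the senior adjuster 5/6 = 83.3%, the in-house team 61/72 = 84.7% → the in-house team
Moderate: the senior adjuster 3/11 = 27.3%, the in-house team 9/25 = 36.0% → the in-house team
Complex: the senior adjuster 5/37 = 13.5%, the in-house team 1/5 = 20.0% → the in-house team
The in-house team has the higher rate in all 3 groups.

the in-house team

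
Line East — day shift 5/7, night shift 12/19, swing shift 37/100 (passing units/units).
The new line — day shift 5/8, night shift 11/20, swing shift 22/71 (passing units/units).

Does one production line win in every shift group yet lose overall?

Day shift: Line East 5/7 = 71.4%, the new line 5/8 = 62.5% → Line East
Night shift: Line East 12/19 = 63.2%, the new line 11/20 = 55.0% → Line East
Swing shift: Line East 37/100 = 37.0%, the new line 22/71 = 31.0% → Line East
Overall: Line East 54/126 = 42.9%, the new line 38/99 = 38.4% → Line East
Line East wins overall and in every shift group — no reversal.

No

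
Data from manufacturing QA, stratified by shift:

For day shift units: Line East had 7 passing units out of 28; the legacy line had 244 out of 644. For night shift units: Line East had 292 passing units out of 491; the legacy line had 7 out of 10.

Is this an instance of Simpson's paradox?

Day shift: Line East 7/28 = 25.0%, the legacy line 244/644 = 37.9% → the legacy line
Night shift: Line East 292/491 = 59.5%, the legacy line 7/10 = 70.0% → the legacy line
Overall: Line East 299/519 = 57.6%, the legacy line 251/654 = 38.4% → Line East
The legacy line wins each shift group but Line East wins overall — the comparison reverses. The legacy line's units skew toward day shift, which has a lower base rate.

Yes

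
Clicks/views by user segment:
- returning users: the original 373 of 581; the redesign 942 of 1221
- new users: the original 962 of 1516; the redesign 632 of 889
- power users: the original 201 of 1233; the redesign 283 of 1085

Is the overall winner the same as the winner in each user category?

Returning users: the original 373/581 = 64.2%, the redesign 942/1221 = 77.1% → the redesign
New users: the original 962/1516 = 63.5%, the redesign 632/889 = 71.1% → the redesign
Power users: the original 201/1233 = 16.3%, the redesign 283/1085 = 26.1% → the redesign
Overall: the original 1536/3330 = 46.1%, the redesign 1857/3195 = 58.1% → the redesign
The redesign wins overall and in every user group — no reversal.

Yes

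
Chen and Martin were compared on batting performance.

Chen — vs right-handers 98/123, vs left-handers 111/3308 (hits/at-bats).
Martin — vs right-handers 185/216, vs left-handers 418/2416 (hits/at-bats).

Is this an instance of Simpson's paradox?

Vs right-handers: Chen 98/123 = 79.7%, Martin 185/216 = 85.6% → Martin
Vs left-handers: Chen 111/3308 = 3.4%, Martin 418/2416 = 17.3% → Martin
Overall: Chen 209/3431 = 6.1%, Martin 603/2632 = 22.9% → Martin
Martin wins overall and in every pitcher group — no reversal.

No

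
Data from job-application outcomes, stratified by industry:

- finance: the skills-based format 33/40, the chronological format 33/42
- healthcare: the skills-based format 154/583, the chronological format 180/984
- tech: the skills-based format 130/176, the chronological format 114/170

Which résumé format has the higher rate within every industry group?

the skills-based format

Finance: the skills-based format 33/40 = 82.5%, the chronological format 33/42 = 78.6% → the skills-based format
Healthcare: the skills-based format 154/583 = 26.4%, the chronological format 180/984 = 18.3% → the skills-based format
Tech: the skills-based format 130/176 = 73.9%, the chronological format 114/170 = 67.1% → the skills-based format
The skills-based format has the higher rate in all 3 groups.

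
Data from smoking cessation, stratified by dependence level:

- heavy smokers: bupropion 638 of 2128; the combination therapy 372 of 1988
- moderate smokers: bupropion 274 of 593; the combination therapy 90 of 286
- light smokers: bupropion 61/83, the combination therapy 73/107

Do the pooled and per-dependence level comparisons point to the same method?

Heavy smokers: bupropion 638/2128 = 30.0%, the combination therapy 372/1988 = 18.7% → bupropion
Moderate smokers: bupropion 274/593 = 46.2%, the combination therapy 90/286 = 31.5% → bupropion
Light smokers: bupropion 61/83 = 73.5%, the combination therapy 73/107 = 68.2% → bupropion
Overall: bupropion 973/2804 = 34.7%, the combination therapy 535/2381 = 22.5% → bupropion
Bupropion wins overall and in every dependence group — no reversal.

Yes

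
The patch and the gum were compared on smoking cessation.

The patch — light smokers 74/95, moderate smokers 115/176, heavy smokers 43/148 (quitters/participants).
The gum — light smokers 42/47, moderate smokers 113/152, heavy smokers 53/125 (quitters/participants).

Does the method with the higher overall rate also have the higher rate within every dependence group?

Light smokers: the patch 74/95 = 77.9%, the gum 42/47 = 89.4% → the gum
Moderate smokers: the patch 115/176 = 65.3%, the gum 113/152 = 74.3% → the gum
Heavy smokers: the patch 43/148 = 29.1%, the gum 53/125 = 42.4% → the gum
Overall: the patch 232/419 = 55.4%, the gum 208/324 = 64.2% → the gum
The gum wins overall and in every dependence group — no reversal.

Yes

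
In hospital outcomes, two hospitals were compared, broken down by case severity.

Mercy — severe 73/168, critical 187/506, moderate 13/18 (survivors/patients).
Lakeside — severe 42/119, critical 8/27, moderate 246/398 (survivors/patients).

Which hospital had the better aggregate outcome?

Severe: Mercy 73/168 = 43.5%, Lakeside 42/119 = 35.3% → Mercy
Critical: Mercy 187/506 = 37.0%, Lakeside 8/27 = 29.6% → Mercy
Moderate: Mercy 13/18 = 72.2%, Lakeside 246/398 = 61.8% → Mercy
Overall: Mercy 273/692 = 39.5%, Lakeside 296/544 = 54.4% → Lakeside
(Mercy wins every case group but Lakeside wins overall — Mercy's patients skew toward the low-rate critical group.)

Lakeside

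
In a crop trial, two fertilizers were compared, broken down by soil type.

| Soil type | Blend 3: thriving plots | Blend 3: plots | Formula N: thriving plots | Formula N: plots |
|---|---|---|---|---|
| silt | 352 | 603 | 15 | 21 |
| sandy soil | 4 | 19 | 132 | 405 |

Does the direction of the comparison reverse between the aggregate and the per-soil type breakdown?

Yes

Silt: Blend 3 352/603 = 58.4%, Formula N 15/21 = 71.4% → Formula N
Sandy soil: Blend 3 4/19 = 21.1%, Formula N 132/405 = 32.6% → Formula N
Overall: Blend 3 356/622 = 57.2%, Formula N 147/426 = 34.5% → Blend 3
Formula N wins each soil group but Blend 3 wins overall — the comparison reverses. Formula N's plots skew toward sandy soil, which has a lower base rate.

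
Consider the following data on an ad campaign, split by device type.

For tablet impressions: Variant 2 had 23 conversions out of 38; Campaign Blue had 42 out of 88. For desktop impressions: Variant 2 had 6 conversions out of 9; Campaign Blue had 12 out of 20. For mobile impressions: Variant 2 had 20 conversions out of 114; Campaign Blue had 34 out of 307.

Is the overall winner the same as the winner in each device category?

Tablet: Variant 2 23/38 = 60.5%, Campaign Blue 42/88 = 47.7% → Variant 2
Desktop: Variant 2 6/9 = 66.7%, Campaign Blue 12/20 = 60.0% → Variant 2
Mobile: Variant 2 20/114 = 17.5%, Campaign Blue 34/307 = 11.1% → Variant 2
Overall: Variant 2 49/161 = 30.4%, Campaign Blue 88/415 = 21.2% → Variant 2
Variant 2 wins overall and in every device group — no reversal.

Yes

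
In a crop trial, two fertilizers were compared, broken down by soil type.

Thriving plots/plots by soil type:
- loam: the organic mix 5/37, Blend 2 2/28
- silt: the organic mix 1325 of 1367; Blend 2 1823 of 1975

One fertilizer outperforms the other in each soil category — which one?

Loam: the organic mix 5/37 = 13.5%, Blend 2 2/28 = 7.1% → the organic mix
Silt: the organic mix 1325/1367 = 96.9%, Blend 2 1823/1975 = 92.3% → the organic mix
The organic mix has the higher rate in both groups.

the organic mix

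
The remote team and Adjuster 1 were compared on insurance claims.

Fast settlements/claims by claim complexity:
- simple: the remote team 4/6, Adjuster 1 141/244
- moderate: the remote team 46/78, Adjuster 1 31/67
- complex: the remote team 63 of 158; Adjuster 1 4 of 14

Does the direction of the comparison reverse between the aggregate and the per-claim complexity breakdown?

Yes

Simple: the remote team 4/6 = 66.7%, Adjuster 1 141/244 = 57.8% → the remote team
Moderate: the remote team 46/78 = 59.0%, Adjuster 1 31/67 = 46.3% → the remote team
Complex: the remote team 63/158 = 39.9%, Adjuster 1 4/14 = 28.6% → the remote team
Overall: the remote team 113/242 = 46.7%, Adjuster 1 176/325 = 54.2% → Adjuster 1
The remote team wins each claim group but Adjuster 1 wins overall — the comparison reverses. The remote team's claims skew toward complex, which has a lower base rate.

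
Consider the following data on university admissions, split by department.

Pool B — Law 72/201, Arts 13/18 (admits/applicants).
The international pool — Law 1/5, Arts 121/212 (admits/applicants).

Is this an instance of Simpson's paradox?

Law: Pool B 72/201 = 35.8%, the international pool 1/5 = 20.0% → Pool B
Arts: Pool B 13/18 = 72.2%, the international pool 121/212 = 57.1% → Pool B
Overall: Pool B 85/219 = 38.8%, the international pool 122/217 = 56.2% → the international pool
Pool B wins each department group but the international pool wins overall — the comparison reverses. Pool B's applicants skew toward Law, which has a lower base rate.

Yes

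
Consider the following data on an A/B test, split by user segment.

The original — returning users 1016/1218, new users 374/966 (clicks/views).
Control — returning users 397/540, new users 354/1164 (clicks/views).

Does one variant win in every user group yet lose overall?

Returning users: the original 1016/1218 = 83.4%, Control 397/540 = 73.5% → the original
New users: the original 374/966 = 38.7%, Control 354/1164 = 30.4% → the original
Overall: the original 1390/2184 = 63.6%, Control 751/1704 = 44.1% → the original
The original wins overall and in every user group — no reversal.

No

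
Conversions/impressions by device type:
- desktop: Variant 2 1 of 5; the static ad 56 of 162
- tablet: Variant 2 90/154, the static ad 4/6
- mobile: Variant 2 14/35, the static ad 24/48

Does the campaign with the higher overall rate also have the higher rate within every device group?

Desktop: Variant 2 1/5 = 20.0%, the static ad 56/162 = 34.6% → the static ad
Tablet: Variant 2 90/154 = 58.4%, the static ad 4/6 = 66.7% → the static ad
Mobile: Variant 2 14/35 = 40.0%, the static ad 24/48 = 50.0% → the static ad
Overall: Variant 2 105/194 = 54.1%, the static ad 84/216 = 38.9% → Variant 2
The static ad wins each device group but Variant 2 wins overall — the comparison reverses. The static ad's impressions skew toward desktop, which has a lower base rate.

No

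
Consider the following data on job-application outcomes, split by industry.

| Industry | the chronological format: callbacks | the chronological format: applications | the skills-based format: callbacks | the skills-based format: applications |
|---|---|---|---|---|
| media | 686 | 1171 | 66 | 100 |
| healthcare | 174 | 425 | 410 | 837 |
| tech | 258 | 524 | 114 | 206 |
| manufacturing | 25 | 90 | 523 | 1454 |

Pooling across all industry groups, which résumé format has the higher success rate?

Media: the chronological format 686/1171 = 58.6%, the skills-based format 66/100 = 66.0% → the skills-based format
Healthcare: the chronological format 174/425 = 40.9%, the skills-based format 410/837 = 49.0% → the skills-based format
Tech: the chronological format 258/524 = 49.2%, the skills-based format 114/206 = 55.3% → the skills-based format
Manufacturing: the chronological format 25/90 = 27.8%, the skills-based format 523/1454 = 36.0% → the skills-based format
Overall: the chronological format 1143/2210 = 51.7%, the skills-based format 1113/2597 = 42.9% → the chronological format
(The skills-based format wins every industry group but the chronological format wins overall — the skills-based format's applications skew toward the low-rate manufacturing group.)

the chronological format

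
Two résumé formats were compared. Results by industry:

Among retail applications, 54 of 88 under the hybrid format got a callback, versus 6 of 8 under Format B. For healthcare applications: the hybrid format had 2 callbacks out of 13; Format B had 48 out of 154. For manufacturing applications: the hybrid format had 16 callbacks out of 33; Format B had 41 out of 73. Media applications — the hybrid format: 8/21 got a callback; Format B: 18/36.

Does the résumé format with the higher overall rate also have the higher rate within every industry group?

Retail: the hybrid format 54/88 = 61.4%, Format B 6/8 = 75.0% → Format B
Healthcare: the hybrid format 2/13 = 15.4%, Format B 48/154 = 31.2% → Format B
Manufacturing: the hybrid format 16/33 = 48.5%, Format B 41/73 = 56.2% → Format B
Media: the hybrid format 8/21 = 38.1%, Format B 18/36 = 50.0% → Format B
Overall: the hybrid format 80/155 = 51.6%, Format B 113/271 = 41.7% → the hybrid format
Format B wins each industry group but the hybrid format wins overall — the comparison reverses. Format B's applications skew toward healthcare, which has a lower base rate.

No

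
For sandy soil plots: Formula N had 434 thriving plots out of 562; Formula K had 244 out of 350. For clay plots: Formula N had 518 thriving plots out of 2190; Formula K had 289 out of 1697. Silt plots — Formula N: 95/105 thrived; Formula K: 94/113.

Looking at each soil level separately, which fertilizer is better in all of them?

Formula N

Sandy soil: Formula N 434/562 = 77.2%, Formula K 244/350 = 69.7% → Formula N
Clay: Formula N 518/2190 = 23.7%, Formula K 289/1697 = 17.0% → Formula N
Silt: Formula N 95/105 = 90.5%, Formula K 94/113 = 83.2% → Formula N
Formula N has the higher rate in all 3 groups.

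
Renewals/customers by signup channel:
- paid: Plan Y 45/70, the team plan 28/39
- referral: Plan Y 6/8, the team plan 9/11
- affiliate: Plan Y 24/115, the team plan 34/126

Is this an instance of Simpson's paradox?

Paid: Plan Y 45/70 = 64.3%, the team plan 28/39 = 71.8% → the team plan
Referral: Plan Y 6/8 = 75.0%, the team plan 9/11 = 81.8% → the team plan
Affiliate: Plan Y 24/115 = 20.9%, the team plan 34/126 = 27.0% → the team plan
Overall: Plan Y 75/193 = 38.9%, the team plan 71/176 = 40.3% → the team plan
The team plan wins overall and in every signup group — no reversal.

No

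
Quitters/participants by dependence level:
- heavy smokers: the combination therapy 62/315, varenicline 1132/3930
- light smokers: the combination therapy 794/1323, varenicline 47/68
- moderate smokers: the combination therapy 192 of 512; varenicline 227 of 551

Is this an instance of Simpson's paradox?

Yes

Heavy smokers: the combination therapy 62/315 = 19.7%, varenicline 1132/3930 = 28.8% → varenicline
Light smokers: the combination therapy 794/1323 = 60.0%, varenicline 47/68 = 69.1% → varenicline
Moderate smokers: the combination therapy 192/512 = 37.5%, varenicline 227/551 = 41.2% → varenicline
Overall: the combination therapy 1048/2150 = 48.7%, varenicline 1406/4549 = 30.9% → the combination therapy
Varenicline wins each dependence group but the combination therapy wins overall — the comparison reverses. Varenicline's participants skew toward heavy smokers, which has a lower base rate.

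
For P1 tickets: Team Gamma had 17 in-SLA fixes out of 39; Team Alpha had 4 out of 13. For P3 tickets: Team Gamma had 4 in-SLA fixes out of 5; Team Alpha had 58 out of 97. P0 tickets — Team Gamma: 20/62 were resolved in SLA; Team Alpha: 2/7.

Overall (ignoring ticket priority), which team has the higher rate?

Team Alpha

P1: Team Gamma 17/39 = 43.6%, Team Alpha 4/13 = 30.8% → Team Gamma
P3: Team Gamma 4/5 = 80.0%, Team Alpha 58/97 = 59.8% → Team Gamma
P0: Team Gamma 20/62 = 32.3%, Team Alpha 2/7 = 28.6% → Team Gamma
Overall: Team Gamma 41/106 = 38.7%, Team Alpha 64/117 = 54.7% → Team Alpha
(Team Gamma wins every ticket group but Team Alpha wins overall — Team Gamma's tickets skew toward the low-rate P0 group.)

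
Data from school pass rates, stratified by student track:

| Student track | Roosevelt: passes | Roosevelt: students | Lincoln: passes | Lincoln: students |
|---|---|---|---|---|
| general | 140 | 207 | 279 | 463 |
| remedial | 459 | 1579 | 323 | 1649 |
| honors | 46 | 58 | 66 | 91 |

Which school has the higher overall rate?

Roosevelt

General: Roosevelt 140/207 = 67.6%, Lincoln 279/463 = 60.3% → Roosevelt
Remedial: Roosevelt 459/1579 = 29.1%, Lincoln 323/1649 = 19.6% → Roosevelt
Honors: Roosevelt 46/58 = 79.3%, Lincoln 66/91 = 72.5% → Roosevelt
Overall: Roosevelt 645/1844 = 35.0%, Lincoln 668/2203 = 30.3% → Roosevelt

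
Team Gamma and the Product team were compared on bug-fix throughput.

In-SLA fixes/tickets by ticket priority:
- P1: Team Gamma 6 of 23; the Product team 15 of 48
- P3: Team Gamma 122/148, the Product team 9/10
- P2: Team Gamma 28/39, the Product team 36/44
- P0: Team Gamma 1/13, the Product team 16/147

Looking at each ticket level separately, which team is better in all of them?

the Product team

P1: Team Gamma 6/23 = 26.1%, the Product team 15/48 = 31.2% → the Product team
P3: Team Gamma 122/148 = 82.4%, the Product team 9/10 = 90.0% → the Product team
P2: Team Gamma 28/39 = 71.8%, the Product team 36/44 = 81.8% → the Product team
P0: Team Gamma 1/13 = 7.7%, the Product team 16/147 = 10.9% → the Product team
The Product team has the higher rate in all 4 groups.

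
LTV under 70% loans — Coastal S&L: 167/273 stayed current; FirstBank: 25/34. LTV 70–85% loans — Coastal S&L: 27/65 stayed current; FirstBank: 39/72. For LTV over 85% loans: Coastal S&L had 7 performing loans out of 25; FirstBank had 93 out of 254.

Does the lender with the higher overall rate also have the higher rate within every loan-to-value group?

No

LTV under 70%: Coastal S&L 167/273 = 61.2%, FirstBank 25/34 = 73.5% → FirstBank
LTV 70–85%: Coastal S&L 27/65 = 41.5%, FirstBank 39/72 = 54.2% → FirstBank
LTV over 85%: Coastal S&L 7/25 = 28.0%, FirstBank 93/254 = 36.6% → FirstBank
Overall: Coastal S&L 201/363 = 55.4%, FirstBank 157/360 = 43.6% → Coastal S&L
FirstBank wins each loan-to-value group but Coastal S&L wins overall — the comparison reverses. FirstBank's loans skew toward LTV over 85%, which has a lower base rate.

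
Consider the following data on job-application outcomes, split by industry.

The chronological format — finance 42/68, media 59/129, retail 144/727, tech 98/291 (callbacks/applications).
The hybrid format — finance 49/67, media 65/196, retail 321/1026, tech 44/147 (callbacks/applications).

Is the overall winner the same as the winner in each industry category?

No

Finance: the chronological format 42/68 = 61.8%, the hybrid format 49/67 = 73.1% → the hybrid format
Media: the chronological format 59/129 = 45.7%, the hybrid format 65/196 = 33.2% → the chronological format
Retail: the chronological format 144/727 = 19.8%, the hybrid format 321/1026 = 31.3% → the hybrid format
Tech: the chronological format 98/291 = 33.7%, the hybrid format 44/147 = 29.9% → the chronological format
Overall: the chronological format 343/1215 = 28.2%, the hybrid format 479/1436 = 33.4% → the hybrid format
Neither sweeps: the chronological format wins 2 of 4 groups, the hybrid format wins 2. The hybrid format wins overall but not every group — no Simpson reversal.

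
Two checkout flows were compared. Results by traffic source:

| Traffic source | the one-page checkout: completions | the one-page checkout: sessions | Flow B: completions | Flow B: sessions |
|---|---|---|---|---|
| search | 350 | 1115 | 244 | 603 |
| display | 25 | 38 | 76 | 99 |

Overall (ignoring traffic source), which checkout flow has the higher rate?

Search: the one-page checkout 350/1115 = 31.4%, Flow B 244/603 = 40.5% → Flow B
Display: the one-page checkout 25/38 = 65.8%, Flow B 76/99 = 76.8% → Flow B
Overall: the one-page checkout 375/1153 = 32.5%, Flow B 320/702 = 45.6% → Flow B

Flow B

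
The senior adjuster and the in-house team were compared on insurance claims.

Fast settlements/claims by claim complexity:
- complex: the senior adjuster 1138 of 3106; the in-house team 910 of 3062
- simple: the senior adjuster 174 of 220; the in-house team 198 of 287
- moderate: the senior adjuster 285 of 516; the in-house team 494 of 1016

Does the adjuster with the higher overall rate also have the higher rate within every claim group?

Complex: the senior adjuster 1138/3106 = 36.6%, the in-house team 910/3062 = 29.7% → the senior adjuster
Simple: the senior adjuster 174/220 = 79.1%, the in-house team 198/287 = 69.0% → the senior adjuster
Moderate: the senior adjuster 285/516 = 55.2%, the in-house team 494/1016 = 48.6% → the senior adjuster
Overall: the senior adjuster 1597/3842 = 41.6%, the in-house team 1602/4365 = 36.7% → the senior adjuster
The senior adjuster wins overall and in every claim group — no reversal.

Yes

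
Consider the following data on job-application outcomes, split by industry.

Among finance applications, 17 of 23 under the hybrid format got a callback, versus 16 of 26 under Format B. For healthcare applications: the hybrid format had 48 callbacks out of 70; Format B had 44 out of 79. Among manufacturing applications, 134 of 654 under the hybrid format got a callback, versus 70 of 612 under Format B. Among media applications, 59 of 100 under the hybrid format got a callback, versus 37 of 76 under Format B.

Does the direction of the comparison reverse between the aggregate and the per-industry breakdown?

No

Finance: the hybrid format 17/23 = 73.9%, Format B 16/26 = 61.5% → the hybrid format
Healthcare: the hybrid format 48/70 = 68.6%, Format B 44/79 = 55.7% → the hybrid format
Manufacturing: the hybrid format 134/654 = 20.5%, Format B 70/612 = 11.4% → the hybrid format
Media: the hybrid format 59/100 = 59.0%, Format B 37/76 = 48.7% → the hybrid format
Overall: the hybrid format 258/847 = 30.5%, Format B 167/793 = 21.1% → the hybrid format
The hybrid format wins overall and in every industry group — no reversal.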